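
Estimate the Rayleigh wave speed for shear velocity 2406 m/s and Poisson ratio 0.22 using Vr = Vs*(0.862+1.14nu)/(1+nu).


Numerator factor = 0.862 + 1.14*0.22 = 1.1128
Denominator = 1 + 0.22 = 1.22
Vr = 2406 * 1.1128 / 1.22 = 2194.59 m/s

2194.59


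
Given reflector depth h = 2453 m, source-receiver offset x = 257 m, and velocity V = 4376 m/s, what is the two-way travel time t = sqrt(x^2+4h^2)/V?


x^2 + 4h^2 = 257^2 + 4*2453^2 = 66049 + 24068836 = 24134885
sqrt(24134885) = 4912.7268
t = 4912.7268 / 4376 = 1.1227 s

1.1227


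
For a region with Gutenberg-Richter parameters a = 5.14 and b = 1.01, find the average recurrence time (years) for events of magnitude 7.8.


log10(N) = 5.14 - 1.01*7.8 = -2.738
N = 10^-2.738 = 0.001828
T = 1/N = 1/0.001828 = 547.016 years

547.016


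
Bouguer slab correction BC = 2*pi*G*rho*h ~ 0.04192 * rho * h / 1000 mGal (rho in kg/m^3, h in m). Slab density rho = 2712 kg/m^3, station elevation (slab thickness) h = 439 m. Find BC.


BC = 0.04192 * rho * h / 1000
= 0.04192 * 2712 * 439 / 1000
= 49.9086 mGal

49.9086


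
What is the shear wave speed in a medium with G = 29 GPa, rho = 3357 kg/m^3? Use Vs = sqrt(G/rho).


Convert G to Pa: G = 29e9 Pa
Compute G/rho = 29e9 / 3357 = 8638665.4751
Vs = sqrt(8638665.4751) = 2939.16 m/s

2939.16


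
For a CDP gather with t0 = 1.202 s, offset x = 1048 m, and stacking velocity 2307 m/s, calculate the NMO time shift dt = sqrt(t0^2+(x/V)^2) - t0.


x/Vnmo = 1048/2307 = 0.45427
(x/Vnmo)^2 = 0.206361
t0^2 = 1.444804
sqrt(1.444804 + 0.206361) = 1.284977
dt = 1.284977 - 1.202 = 0.082977

0.082977


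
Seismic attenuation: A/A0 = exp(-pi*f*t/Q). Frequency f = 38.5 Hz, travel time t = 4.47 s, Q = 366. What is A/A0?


pi*f*t/Q = pi*38.5*4.47/366 = 1.477192
A/A0 = exp(-1.477192) = 0.228278

0.228278


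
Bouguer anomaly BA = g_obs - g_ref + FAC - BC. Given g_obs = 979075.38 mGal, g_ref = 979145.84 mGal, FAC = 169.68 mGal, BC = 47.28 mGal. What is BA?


BA = g_obs - g_ref + FAC - BC
= 979075.38 - 979145.84 + 169.68 - 47.28
= 51.94 mGal

51.94


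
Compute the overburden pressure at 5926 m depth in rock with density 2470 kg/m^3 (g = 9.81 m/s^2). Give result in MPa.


P = rho * g * z / 1e6
= 2470 * 9.81 * 5926 / 1e6
= 143591128.2 / 1e6
= 143.5911 MPa

143.5911


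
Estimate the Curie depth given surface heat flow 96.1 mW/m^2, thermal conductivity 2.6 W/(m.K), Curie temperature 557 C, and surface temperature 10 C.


T_Curie - T_surf = 557 - 10 = 547 C
Convert q to W/m^2: 96.1 mW/m^2 = 0.0961 W/m^2
d = 547 * 2.6 / 0.0961 = 14799.17 m

14799.17


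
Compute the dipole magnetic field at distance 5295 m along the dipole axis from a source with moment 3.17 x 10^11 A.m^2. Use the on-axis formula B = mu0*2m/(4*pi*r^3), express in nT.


m = 3.17 x 10^11 = 317000000000 A.m^2
2m = 634000000000 A.m^2
r^3 = 5295^3 = 148456047375
B = (4pi*10^-7) * 634000000000 / (4*pi * 148456047375) * 1e9
= 796707.89695 / 1865553711257.11 * 1e9
= 427.0624 nT

427.0624


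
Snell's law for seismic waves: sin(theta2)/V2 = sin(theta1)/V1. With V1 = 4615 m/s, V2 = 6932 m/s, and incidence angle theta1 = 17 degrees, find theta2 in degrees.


sin(theta1) = sin(17 deg) = 0.292372
sin(theta2) = V2/V1 * sin(theta1) = 6932/4615 * 0.292372 = 0.439159
theta2 = arcsin(0.439159) = 26.0503 degrees

26.0503


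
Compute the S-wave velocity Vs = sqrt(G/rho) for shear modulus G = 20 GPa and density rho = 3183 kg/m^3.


Convert G to Pa: G = 20e9 Pa
Compute G/rho = 20e9 / 3183 = 6283380.4587
Vs = sqrt(6283380.4587) = 2506.67 m/s

2506.67


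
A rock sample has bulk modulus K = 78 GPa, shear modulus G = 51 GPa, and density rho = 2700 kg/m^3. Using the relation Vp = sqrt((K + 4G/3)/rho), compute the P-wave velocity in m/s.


First compute the effective modulus:
K + 4G/3 = 78e9 + 4*51e9/3 = 146000000000.0 Pa
Then divide by density:
146000000000.0 / 2700 = 54074074.0741 Pa/(kg/m^3)
Take the square root:
Vp = sqrt(54074074.0741) = 7353.51 m/s

7353.51


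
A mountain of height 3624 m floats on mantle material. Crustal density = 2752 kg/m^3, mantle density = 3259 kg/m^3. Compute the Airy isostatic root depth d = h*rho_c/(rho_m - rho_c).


rho_m - rho_c = 3259 - 2752 = 507
d = 3624 * 2752 / 507
= 9973248 / 507
= 19671.1 m

19671.1


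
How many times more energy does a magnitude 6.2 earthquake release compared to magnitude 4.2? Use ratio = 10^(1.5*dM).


M2 - M1 = 6.2 - 4.2 = 2.0
1.5 * 2.0 = 3.0
ratio = 10^3.0 = 1000.0

1000.0


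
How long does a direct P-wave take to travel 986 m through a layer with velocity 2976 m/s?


t = x / V
= 986 / 2976
= 0.3313 s

0.3313


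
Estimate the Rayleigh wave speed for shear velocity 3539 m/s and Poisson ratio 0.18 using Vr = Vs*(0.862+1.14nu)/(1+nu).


Numerator factor = 0.862 + 1.14*0.18 = 1.0672
Denominator = 1 + 0.18 = 1.18
Vr = 3539 * 1.0672 / 1.18 = 3200.7 m/s

3200.7


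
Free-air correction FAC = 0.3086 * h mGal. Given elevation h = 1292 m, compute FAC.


FAC = 0.3086 * h
= 0.3086 * 1292
= 398.7112 mGal

398.7112


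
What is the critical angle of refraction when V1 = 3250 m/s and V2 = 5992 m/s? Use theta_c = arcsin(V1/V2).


V1/V2 = 3250/5992 = 0.54239
theta_c = arcsin(0.54239) = 32.8465 degrees

32.8465


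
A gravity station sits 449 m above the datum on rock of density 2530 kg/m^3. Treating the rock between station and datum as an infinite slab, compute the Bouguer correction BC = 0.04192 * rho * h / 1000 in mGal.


BC = 0.04192 * rho * h / 1000
= 0.04192 * 2530 * 449 / 1000
= 47.6199 mGal

47.6199


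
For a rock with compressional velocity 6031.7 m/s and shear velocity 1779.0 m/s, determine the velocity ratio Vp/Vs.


Vp/Vs = 6031.7 / 1779.0
= 3.3905

3.3905


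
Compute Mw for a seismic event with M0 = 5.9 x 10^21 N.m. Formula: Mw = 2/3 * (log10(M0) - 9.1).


log10(M0) = log10(5.9 x 10^21) = 21.7709
Mw = 2/3 * (21.7709 - 9.1)
= 2/3 * 12.6709
= 8.45

8.45


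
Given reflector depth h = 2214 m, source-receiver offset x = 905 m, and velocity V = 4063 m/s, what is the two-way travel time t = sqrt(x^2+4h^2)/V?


x^2 + 4h^2 = 905^2 + 4*2214^2 = 819025 + 19607184 = 20426209
sqrt(20426209) = 4519.5364
t = 4519.5364 / 4063 = 1.1124 s

1.1124


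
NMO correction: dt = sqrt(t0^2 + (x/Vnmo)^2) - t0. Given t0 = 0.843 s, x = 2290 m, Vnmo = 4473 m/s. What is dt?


x/Vnmo = 2290/4473 = 0.511961
(x/Vnmo)^2 = 0.262104
t0^2 = 0.710649
sqrt(0.710649 + 0.262104) = 0.986282
dt = 0.986282 - 0.843 = 0.143282

0.143282


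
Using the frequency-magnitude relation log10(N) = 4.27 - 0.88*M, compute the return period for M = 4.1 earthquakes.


log10(N) = 4.27 - 0.88*4.1 = 0.662
N = 10^0.662 = 4.59198
T = 1/N = 1/4.59198 = 0.2178 years

0.2178


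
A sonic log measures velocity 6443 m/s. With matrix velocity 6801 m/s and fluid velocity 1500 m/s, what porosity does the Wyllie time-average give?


1/V - 1/Vm = 1/6443 - 1/6801 = 8.17e-06
1/Vf - 1/Vm = 1/1500 - 1/6801 = 0.00051963
phi = 8.17e-06 / 0.00051963 = 0.0157

0.0157


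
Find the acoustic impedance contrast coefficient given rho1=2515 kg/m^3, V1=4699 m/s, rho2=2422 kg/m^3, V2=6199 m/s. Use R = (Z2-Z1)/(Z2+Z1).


Z1 = 2515 * 4699 = 11817985
Z2 = 2422 * 6199 = 15013978
R = (15013978 - 11817985) / (15013978 + 11817985) = 3195993 / 26831963 = 0.1191

0.1191


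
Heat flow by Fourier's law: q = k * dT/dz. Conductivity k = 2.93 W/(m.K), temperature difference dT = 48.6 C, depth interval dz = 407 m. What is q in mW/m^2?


q = k * dT / dz * 1000
= 2.93 * 48.6 / 407 * 1000
= 0.349872 * 1000
= 349.8722 mW/m^2

349.8722


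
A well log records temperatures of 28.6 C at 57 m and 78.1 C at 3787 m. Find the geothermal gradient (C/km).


dT = 78.1 - 28.6 = 49.5 C
dz = 3787 - 57 = 3730 m
gradient = dT/dz * 1000 = 49.5/3730 * 1000 = 13.2708 C/km

13.2708


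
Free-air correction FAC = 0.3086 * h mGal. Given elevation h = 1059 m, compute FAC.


FAC = 0.3086 * h
= 0.3086 * 1059
= 326.8074 mGal

326.8074


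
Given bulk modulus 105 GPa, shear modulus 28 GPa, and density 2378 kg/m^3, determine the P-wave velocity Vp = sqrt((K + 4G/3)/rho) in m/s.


First compute the effective modulus:
K + 4G/3 = 105e9 + 4*28e9/3 = 142333333333.33 Pa
Then divide by density:
142333333333.33 / 2378 = 59854219.2318 Pa/(kg/m^3)
Take the square root:
Vp = sqrt(59854219.2318) = 7736.55 m/s

7736.55


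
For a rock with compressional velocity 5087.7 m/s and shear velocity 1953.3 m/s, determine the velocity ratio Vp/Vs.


Vp/Vs = 5087.7 / 1953.3
= 2.6047

2.6047


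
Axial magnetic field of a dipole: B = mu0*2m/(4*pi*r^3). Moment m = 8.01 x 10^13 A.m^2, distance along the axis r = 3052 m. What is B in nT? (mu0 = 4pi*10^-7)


m = 8.01 x 10^13 = 80100000000000 A.m^2
2m = 160200000000000 A.m^2
r^3 = 3052^3 = 28428476608
B = (4pi*10^-7) * 160200000000000 / (4*pi * 28428476608) * 1e9
= 201313257.242034 / 357242773057.77 * 1e9
= 563519.4675 nT

563519.4675


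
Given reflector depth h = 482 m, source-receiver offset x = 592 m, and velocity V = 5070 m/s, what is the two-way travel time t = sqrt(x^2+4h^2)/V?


x^2 + 4h^2 = 592^2 + 4*482^2 = 350464 + 929296 = 1279760
sqrt(1279760) = 1131.2648
t = 1131.2648 / 5070 = 0.2231 s

0.2231


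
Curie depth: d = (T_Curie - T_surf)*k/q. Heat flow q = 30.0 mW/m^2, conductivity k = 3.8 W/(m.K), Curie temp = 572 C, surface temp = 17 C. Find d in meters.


T_Curie - T_surf = 572 - 17 = 555 C
Convert q to W/m^2: 30.0 mW/m^2 = 0.03 W/m^2
d = 555 * 3.8 / 0.03 = 70300.0 m

70300.0


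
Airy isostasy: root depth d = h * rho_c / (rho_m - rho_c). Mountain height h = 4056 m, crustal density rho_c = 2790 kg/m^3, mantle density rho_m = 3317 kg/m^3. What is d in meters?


rho_m - rho_c = 3317 - 2790 = 527
d = 4056 * 2790 / 527
= 11316240 / 527
= 21472.94 m

21472.94


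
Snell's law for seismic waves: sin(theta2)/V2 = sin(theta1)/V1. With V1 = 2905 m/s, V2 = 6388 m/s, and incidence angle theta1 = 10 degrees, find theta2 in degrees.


sin(theta1) = sin(10 deg) = 0.173648
sin(theta2) = V2/V1 * sin(theta1) = 6388/2905 * 0.173648 = 0.381847
theta2 = arcsin(0.381847) = 22.4481 degrees

22.4481


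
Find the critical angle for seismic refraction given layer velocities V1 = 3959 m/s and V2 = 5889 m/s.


V1/V2 = 3959/5889 = 0.67227
theta_c = arcsin(0.67227) = 42.2425 degrees

42.2425


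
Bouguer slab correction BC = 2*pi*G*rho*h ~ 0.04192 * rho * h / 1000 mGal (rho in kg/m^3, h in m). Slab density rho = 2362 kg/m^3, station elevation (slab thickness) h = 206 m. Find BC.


BC = 0.04192 * rho * h / 1000
= 0.04192 * 2362 * 206 / 1000
= 20.3971 mGal

20.3971


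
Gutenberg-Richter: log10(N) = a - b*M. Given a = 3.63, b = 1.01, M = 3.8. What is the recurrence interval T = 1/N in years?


log10(N) = 3.63 - 1.01*3.8 = -0.208
N = 10^-0.208 = 0.619441
T = 1/N = 1/0.619441 = 1.6144 years

1.6144


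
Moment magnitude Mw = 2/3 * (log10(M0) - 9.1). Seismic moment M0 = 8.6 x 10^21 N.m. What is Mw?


log10(M0) = log10(8.6 x 10^21) = 21.9345
Mw = 2/3 * (21.9345 - 9.1)
= 2/3 * 12.8345
= 8.56

8.56


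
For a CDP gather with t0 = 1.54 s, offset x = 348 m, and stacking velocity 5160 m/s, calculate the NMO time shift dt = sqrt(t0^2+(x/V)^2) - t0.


x/Vnmo = 348/5160 = 0.067442
(x/Vnmo)^2 = 0.004548
t0^2 = 2.3716
sqrt(2.3716 + 0.004548) = 1.541476
dt = 1.541476 - 1.54 = 0.001476

0.001476


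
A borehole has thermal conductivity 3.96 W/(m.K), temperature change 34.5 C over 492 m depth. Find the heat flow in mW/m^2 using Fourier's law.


q = k * dT / dz * 1000
= 3.96 * 34.5 / 492 * 1000
= 0.277683 * 1000
= 277.6829 mW/m^2

277.6829


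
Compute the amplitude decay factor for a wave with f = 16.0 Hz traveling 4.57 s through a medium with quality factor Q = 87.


pi*f*t/Q = pi*16.0*4.57/87 = 2.640382
A/A0 = exp(-2.640382) = 0.071334

0.071334


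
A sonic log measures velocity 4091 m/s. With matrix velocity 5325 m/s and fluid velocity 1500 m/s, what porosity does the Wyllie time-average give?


1/V - 1/Vm = 1/4091 - 1/5325 = 5.665e-05
1/Vf - 1/Vm = 1/1500 - 1/5325 = 0.00047887
phi = 5.665e-05 / 0.00047887 = 0.1183

0.1183


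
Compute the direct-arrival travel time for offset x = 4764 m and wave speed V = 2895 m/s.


t = x / V
= 4764 / 2895
= 1.6456 s

1.6456


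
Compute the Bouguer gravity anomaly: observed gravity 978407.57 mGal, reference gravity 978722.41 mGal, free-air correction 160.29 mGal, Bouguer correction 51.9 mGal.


BA = g_obs - g_ref + FAC - BC
= 978407.57 - 978722.41 + 160.29 - 51.9
= -206.45 mGal

-206.45


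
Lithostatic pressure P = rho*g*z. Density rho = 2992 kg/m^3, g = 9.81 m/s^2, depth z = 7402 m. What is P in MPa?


P = rho * g * z / 1e6
= 2992 * 9.81 * 7402 / 1e6
= 217259951.04 / 1e6
= 217.26 MPa

217.26


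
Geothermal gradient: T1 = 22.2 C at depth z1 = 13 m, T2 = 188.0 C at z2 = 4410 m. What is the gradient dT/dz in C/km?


dT = 188.0 - 22.2 = 165.8 C
dz = 4410 - 13 = 4397 m
gradient = dT/dz * 1000 = 165.8/4397 * 1000 = 37.7075 C/km

37.7075


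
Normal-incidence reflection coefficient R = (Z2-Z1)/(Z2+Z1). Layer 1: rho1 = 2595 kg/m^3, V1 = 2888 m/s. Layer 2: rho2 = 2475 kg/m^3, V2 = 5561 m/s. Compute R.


Z1 = 2595 * 2888 = 7494360
Z2 = 2475 * 5561 = 13763475
R = (13763475 - 7494360) / (13763475 + 7494360) = 6269115 / 21257835 = 0.2949

0.2949


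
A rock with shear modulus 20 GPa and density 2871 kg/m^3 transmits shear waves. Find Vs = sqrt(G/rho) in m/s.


Convert G to Pa: G = 20e9 Pa
Compute G/rho = 20e9 / 2871 = 6966213.8628
Vs = sqrt(6966213.8628) = 2639.36 m/s

2639.36


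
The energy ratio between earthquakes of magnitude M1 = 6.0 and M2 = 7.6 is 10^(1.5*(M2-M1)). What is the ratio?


M2 - M1 = 7.6 - 6.0 = 1.6
1.5 * 1.6 = 2.4
ratio = 10^2.4 = 251.19

251.19


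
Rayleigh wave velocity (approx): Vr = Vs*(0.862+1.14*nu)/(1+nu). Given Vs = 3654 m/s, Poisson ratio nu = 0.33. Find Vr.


Numerator factor = 0.862 + 1.14*0.33 = 1.2382
Denominator = 1 + 0.33 = 1.33
Vr = 3654 * 1.2382 / 1.33 = 3401.79 m/s

3401.79


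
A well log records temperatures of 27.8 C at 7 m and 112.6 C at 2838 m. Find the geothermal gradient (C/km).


dT = 112.6 - 27.8 = 84.8 C
dz = 2838 - 7 = 2831 m
gradient = dT/dz * 1000 = 84.8/2831 * 1000 = 29.9541 C/km

29.9541


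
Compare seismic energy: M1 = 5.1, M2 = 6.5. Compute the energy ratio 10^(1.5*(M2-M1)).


M2 - M1 = 6.5 - 5.1 = 1.4
1.5 * 1.4 = 2.1
ratio = 10^2.1 = 125.89

125.89


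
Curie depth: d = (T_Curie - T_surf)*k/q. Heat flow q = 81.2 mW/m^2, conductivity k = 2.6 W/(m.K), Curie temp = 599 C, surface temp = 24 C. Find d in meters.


T_Curie - T_surf = 599 - 24 = 575 C
Convert q to W/m^2: 81.2 mW/m^2 = 0.0812 W/m^2
d = 575 * 2.6 / 0.0812 = 18411.33 m

18411.33


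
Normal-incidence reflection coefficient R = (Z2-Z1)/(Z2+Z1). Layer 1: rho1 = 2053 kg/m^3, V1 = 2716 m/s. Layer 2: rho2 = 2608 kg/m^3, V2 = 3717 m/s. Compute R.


Z1 = 2053 * 2716 = 5575948
Z2 = 2608 * 3717 = 9693936
R = (9693936 - 5575948) / (9693936 + 5575948) = 4117988 / 15269884 = 0.2697

0.2697


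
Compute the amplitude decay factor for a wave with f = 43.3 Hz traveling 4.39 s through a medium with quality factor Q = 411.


pi*f*t/Q = pi*43.3*4.39/411 = 1.452983
A/A0 = exp(-1.452983) = 0.233872

0.233872


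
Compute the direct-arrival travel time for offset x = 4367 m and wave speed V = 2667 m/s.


t = x / V
= 4367 / 2667
= 1.6374 s

1.6374


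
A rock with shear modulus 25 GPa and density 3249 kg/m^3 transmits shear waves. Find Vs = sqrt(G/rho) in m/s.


Convert G to Pa: G = 25e9 Pa
Compute G/rho = 25e9 / 3249 = 7694675.2847
Vs = sqrt(7694675.2847) = 2773.93 m/s

2773.93


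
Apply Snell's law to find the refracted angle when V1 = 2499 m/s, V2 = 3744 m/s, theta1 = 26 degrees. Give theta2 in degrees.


sin(theta1) = sin(26 deg) = 0.438371
sin(theta2) = V2/V1 * sin(theta1) = 3744/2499 * 0.438371 = 0.656767
theta2 = arcsin(0.656767) = 41.0538 degrees

41.0538


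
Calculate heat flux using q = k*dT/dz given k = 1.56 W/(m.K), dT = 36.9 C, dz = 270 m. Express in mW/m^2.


q = k * dT / dz * 1000
= 1.56 * 36.9 / 270 * 1000
= 0.2132 * 1000
= 213.2 mW/m^2

213.2


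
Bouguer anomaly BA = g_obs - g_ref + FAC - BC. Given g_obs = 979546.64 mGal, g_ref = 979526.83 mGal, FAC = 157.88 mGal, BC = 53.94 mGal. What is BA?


BA = g_obs - g_ref + FAC - BC
= 979546.64 - 979526.83 + 157.88 - 53.94
= 123.75 mGal

123.75


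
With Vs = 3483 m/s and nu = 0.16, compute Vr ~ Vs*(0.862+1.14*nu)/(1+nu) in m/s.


Numerator factor = 0.862 + 1.14*0.16 = 1.0444
Denominator = 1 + 0.16 = 1.16
Vr = 3483 * 1.0444 / 1.16 = 3135.9 m/s

3135.9


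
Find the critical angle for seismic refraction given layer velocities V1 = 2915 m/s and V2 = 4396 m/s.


V1/V2 = 2915/4396 = 0.663103
theta_c = arcsin(0.663103) = 41.5369 degrees

41.5369


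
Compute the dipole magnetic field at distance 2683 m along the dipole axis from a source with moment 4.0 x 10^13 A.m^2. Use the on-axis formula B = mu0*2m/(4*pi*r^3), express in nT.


m = 4.0 x 10^13 = 40000000000000 A.m^2
2m = 80000000000000 A.m^2
r^3 = 2683^3 = 19313545987
B = (4pi*10^-7) * 80000000000000 / (4*pi * 19313545987) * 1e9
= 100530964.914873 / 242701176750.11 * 1e9
= 414217.0477 nT

414217.0477


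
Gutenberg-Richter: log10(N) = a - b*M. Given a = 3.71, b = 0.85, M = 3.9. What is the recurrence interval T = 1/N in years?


log10(N) = 3.71 - 0.85*3.9 = 0.395
N = 10^0.395 = 2.483133
T = 1/N = 1/2.483133 = 0.4027 years

0.4027


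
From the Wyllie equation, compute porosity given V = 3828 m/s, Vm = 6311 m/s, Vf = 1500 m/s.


1/V - 1/Vm = 1/3828 - 1/6311 = 0.00010278
1/Vf - 1/Vm = 1/1500 - 1/6311 = 0.00050821
phi = 0.00010278 / 0.00050821 = 0.2022

0.2022


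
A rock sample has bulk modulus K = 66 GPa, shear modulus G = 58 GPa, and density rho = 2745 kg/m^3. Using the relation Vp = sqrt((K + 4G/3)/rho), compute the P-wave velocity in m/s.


First compute the effective modulus:
K + 4G/3 = 66e9 + 4*58e9/3 = 143333333333.33 Pa
Then divide by density:
143333333333.33 / 2745 = 52216150.5768 Pa/(kg/m^3)
Take the square root:
Vp = sqrt(52216150.5768) = 7226.07 m/s

7226.07


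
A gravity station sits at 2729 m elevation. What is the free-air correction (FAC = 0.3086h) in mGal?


FAC = 0.3086 * h
= 0.3086 * 2729
= 842.1694 mGal

842.1694


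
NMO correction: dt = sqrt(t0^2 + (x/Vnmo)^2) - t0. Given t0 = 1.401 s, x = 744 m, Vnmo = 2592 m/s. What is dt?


x/Vnmo = 744/2592 = 0.287037
(x/Vnmo)^2 = 0.08239
t0^2 = 1.962801
sqrt(1.962801 + 0.08239) = 1.430102
dt = 1.430102 - 1.401 = 0.029102

0.029102


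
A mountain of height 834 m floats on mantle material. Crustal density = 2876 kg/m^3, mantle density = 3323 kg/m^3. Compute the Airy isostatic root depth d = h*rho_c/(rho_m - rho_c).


rho_m - rho_c = 3323 - 2876 = 447
d = 834 * 2876 / 447
= 2398584 / 447
= 5365.96 m

5365.96


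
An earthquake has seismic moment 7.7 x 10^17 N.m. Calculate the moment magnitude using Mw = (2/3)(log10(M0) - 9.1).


log10(M0) = log10(7.7 x 10^17) = 17.8865
Mw = 2/3 * (17.8865 - 9.1)
= 2/3 * 8.7865
= 5.86

5.86


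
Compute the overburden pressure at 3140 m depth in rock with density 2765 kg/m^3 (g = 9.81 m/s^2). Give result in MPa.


P = rho * g * z / 1e6
= 2765 * 9.81 * 3140 / 1e6
= 85171401.0 / 1e6
= 85.1714 MPa

85.1714


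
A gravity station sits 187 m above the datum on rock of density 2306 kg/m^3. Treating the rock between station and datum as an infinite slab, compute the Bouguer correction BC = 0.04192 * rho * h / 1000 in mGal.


BC = 0.04192 * rho * h / 1000
= 0.04192 * 2306 * 187 / 1000
= 18.0768 mGal

18.0768


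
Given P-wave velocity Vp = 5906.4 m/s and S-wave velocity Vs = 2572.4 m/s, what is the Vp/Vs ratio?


Vp/Vs = 5906.4 / 2572.4
= 2.2961

2.2961


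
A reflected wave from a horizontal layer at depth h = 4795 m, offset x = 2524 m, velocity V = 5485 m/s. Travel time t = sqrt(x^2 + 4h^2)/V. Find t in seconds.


x^2 + 4h^2 = 2524^2 + 4*4795^2 = 6370576 + 91968100 = 98338676
sqrt(98338676) = 9916.5859
t = 9916.5859 / 5485 = 1.8079 s

1.8079


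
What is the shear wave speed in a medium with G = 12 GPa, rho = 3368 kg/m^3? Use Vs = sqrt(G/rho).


Convert G to Pa: G = 12e9 Pa
Compute G/rho = 12e9 / 3368 = 3562945.3682
Vs = sqrt(3562945.3682) = 1887.58 m/s

1887.58


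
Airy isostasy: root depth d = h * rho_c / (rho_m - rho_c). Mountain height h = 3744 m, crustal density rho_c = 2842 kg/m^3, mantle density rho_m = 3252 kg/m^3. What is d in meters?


rho_m - rho_c = 3252 - 2842 = 410
d = 3744 * 2842 / 410
= 10640448 / 410
= 25952.31 m

25952.31


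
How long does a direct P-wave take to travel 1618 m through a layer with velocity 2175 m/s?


t = x / V
= 1618 / 2175
= 0.7439 s

0.7439


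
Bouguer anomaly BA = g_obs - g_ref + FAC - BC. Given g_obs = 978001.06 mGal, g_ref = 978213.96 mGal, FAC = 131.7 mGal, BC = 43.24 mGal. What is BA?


BA = g_obs - g_ref + FAC - BC
= 978001.06 - 978213.96 + 131.7 - 43.24
= -124.44 mGal

-124.44


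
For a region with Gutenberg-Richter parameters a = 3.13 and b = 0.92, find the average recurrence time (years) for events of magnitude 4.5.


log10(N) = 3.13 - 0.92*4.5 = -1.01
N = 10^-1.01 = 0.097724
T = 1/N = 1/0.097724 = 10.2329 years

10.2329


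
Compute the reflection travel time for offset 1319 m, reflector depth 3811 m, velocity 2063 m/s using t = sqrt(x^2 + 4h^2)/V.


x^2 + 4h^2 = 1319^2 + 4*3811^2 = 1739761 + 58094884 = 59834645
sqrt(59834645) = 7735.2857
t = 7735.2857 / 2063 = 3.7495 s

3.7495


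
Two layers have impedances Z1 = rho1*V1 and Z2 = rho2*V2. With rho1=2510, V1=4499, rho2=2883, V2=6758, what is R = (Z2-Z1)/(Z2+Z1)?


Z1 = 2510 * 4499 = 11292490
Z2 = 2883 * 6758 = 19483314
R = (19483314 - 11292490) / (19483314 + 11292490) = 8190824 / 30775804 = 0.2661

0.2661


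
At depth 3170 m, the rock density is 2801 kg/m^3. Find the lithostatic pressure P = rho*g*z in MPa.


P = rho * g * z / 1e6
= 2801 * 9.81 * 3170 / 1e6
= 87104657.7 / 1e6
= 87.1047 MPa

87.1047


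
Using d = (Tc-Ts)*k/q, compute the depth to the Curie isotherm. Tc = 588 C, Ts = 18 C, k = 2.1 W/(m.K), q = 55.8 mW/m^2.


T_Curie - T_surf = 588 - 18 = 570 C
Convert q to W/m^2: 55.8 mW/m^2 = 0.0558 W/m^2
d = 570 * 2.1 / 0.0558 = 21451.61 m

21451.61


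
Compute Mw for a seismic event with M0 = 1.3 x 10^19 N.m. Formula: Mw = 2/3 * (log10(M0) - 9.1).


log10(M0) = log10(1.3 x 10^19) = 19.1139
Mw = 2/3 * (19.1139 - 9.1)
= 2/3 * 10.0139
= 6.68

6.68


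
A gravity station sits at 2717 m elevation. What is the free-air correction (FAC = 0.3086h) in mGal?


FAC = 0.3086 * h
= 0.3086 * 2717
= 838.4662 mGal

838.4662


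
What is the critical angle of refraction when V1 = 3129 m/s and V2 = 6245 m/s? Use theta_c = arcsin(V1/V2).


V1/V2 = 3129/6245 = 0.501041
theta_c = arcsin(0.501041) = 30.0689 degrees

30.0689


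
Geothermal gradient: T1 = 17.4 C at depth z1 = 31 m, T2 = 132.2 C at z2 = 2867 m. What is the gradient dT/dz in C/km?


dT = 132.2 - 17.4 = 114.8 C
dz = 2867 - 31 = 2836 m
gradient = dT/dz * 1000 = 114.8/2836 * 1000 = 40.4795 C/km

40.4795


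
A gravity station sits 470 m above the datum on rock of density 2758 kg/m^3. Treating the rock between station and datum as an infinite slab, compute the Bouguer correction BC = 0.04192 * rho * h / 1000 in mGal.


BC = 0.04192 * rho * h / 1000
= 0.04192 * 2758 * 470 / 1000
= 54.3392 mGal

54.3392


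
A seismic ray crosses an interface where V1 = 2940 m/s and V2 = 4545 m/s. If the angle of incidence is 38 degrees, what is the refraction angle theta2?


sin(theta1) = sin(38 deg) = 0.615661
sin(theta2) = V2/V1 * sin(theta1) = 4545/2940 * 0.615661 = 0.951762
theta2 = arcsin(0.951762) = 72.1313 degrees

72.1313


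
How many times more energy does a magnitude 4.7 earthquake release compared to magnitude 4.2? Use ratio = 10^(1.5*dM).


M2 - M1 = 4.7 - 4.2 = 0.5
1.5 * 0.5 = 0.75
ratio = 10^0.75 = 5.62

5.62


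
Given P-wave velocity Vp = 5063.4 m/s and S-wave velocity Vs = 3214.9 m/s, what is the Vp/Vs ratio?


Vp/Vs = 5063.4 / 3214.9
= 1.575

1.575


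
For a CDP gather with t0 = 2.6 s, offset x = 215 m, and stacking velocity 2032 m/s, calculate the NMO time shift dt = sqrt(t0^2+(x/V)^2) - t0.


x/Vnmo = 215/2032 = 0.105807
(x/Vnmo)^2 = 0.011195
t0^2 = 6.76
sqrt(6.76 + 0.011195) = 2.602152
dt = 2.602152 - 2.6 = 0.002152

0.002152


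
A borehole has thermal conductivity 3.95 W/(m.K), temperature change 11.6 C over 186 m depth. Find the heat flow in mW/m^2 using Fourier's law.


q = k * dT / dz * 1000
= 3.95 * 11.6 / 186 * 1000
= 0.246344 * 1000
= 246.3441 mW/m^2

246.3441


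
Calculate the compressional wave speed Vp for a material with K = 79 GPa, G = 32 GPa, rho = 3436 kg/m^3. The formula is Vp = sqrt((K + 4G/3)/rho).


First compute the effective modulus:
K + 4G/3 = 79e9 + 4*32e9/3 = 121666666666.67 Pa
Then divide by density:
121666666666.67 / 3436 = 35409390.7645 Pa/(kg/m^3)
Take the square root:
Vp = sqrt(35409390.7645) = 5950.58 m/s

5950.58


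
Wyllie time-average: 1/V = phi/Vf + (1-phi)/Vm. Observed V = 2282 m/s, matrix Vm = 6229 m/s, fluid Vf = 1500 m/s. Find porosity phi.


1/V - 1/Vm = 1/2282 - 1/6229 = 0.00027767
1/Vf - 1/Vm = 1/1500 - 1/6229 = 0.00050613
phi = 0.00027767 / 0.00050613 = 0.5486

0.5486


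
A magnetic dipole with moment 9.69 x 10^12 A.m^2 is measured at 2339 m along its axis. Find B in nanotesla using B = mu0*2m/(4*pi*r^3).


m = 9.69 x 10^12 = 9690000000000 A.m^2
2m = 19380000000000 A.m^2
r^3 = 2339^3 = 12796484219
B = (4pi*10^-7) * 19380000000000 / (4*pi * 12796484219) * 1e9
= 24353626.250628 / 160805363256.75 * 1e9
= 151447.8482 nT

151447.8482


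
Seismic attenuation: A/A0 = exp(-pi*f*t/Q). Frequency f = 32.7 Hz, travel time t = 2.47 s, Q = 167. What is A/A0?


pi*f*t/Q = pi*32.7*2.47/167 = 1.519421
A/A0 = exp(-1.519421) = 0.218839

0.218839


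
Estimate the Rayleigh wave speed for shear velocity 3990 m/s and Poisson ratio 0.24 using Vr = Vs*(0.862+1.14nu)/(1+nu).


Numerator factor = 0.862 + 1.14*0.24 = 1.1356
Denominator = 1 + 0.24 = 1.24
Vr = 3990 * 1.1356 / 1.24 = 3654.07 m/s

3654.07


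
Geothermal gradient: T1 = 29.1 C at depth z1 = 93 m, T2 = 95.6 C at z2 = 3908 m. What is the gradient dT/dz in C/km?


dT = 95.6 - 29.1 = 66.5 C
dz = 3908 - 93 = 3815 m
gradient = dT/dz * 1000 = 66.5/3815 * 1000 = 17.4312 C/km

17.4312


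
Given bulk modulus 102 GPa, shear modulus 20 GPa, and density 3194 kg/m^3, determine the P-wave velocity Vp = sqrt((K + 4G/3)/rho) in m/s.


First compute the effective modulus:
K + 4G/3 = 102e9 + 4*20e9/3 = 128666666666.67 Pa
Then divide by density:
128666666666.67 / 3194 = 40283865.5813 Pa/(kg/m^3)
Take the square root:
Vp = sqrt(40283865.5813) = 6346.96 m/s

6346.96


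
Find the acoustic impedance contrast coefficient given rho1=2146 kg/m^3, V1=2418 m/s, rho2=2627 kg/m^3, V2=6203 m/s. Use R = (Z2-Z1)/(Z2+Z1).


Z1 = 2146 * 2418 = 5189028
Z2 = 2627 * 6203 = 16295281
R = (16295281 - 5189028) / (16295281 + 5189028) = 11106253 / 21484309 = 0.5169

0.5169


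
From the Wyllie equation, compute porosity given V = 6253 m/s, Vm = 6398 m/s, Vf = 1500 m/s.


1/V - 1/Vm = 1/6253 - 1/6398 = 3.62e-06
1/Vf - 1/Vm = 1/1500 - 1/6398 = 0.00051037
phi = 3.62e-06 / 0.00051037 = 0.0071

0.0071


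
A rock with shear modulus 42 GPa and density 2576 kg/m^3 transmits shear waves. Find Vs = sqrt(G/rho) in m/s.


Convert G to Pa: G = 42e9 Pa
Compute G/rho = 42e9 / 2576 = 16304347.8261
Vs = sqrt(16304347.8261) = 4037.86 m/s

4037.86


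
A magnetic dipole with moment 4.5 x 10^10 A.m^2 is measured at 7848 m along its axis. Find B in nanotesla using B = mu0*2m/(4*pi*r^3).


m = 4.5 x 10^10 = 45000000000 A.m^2
2m = 90000000000 A.m^2
r^3 = 7848^3 = 483366984192
B = (4pi*10^-7) * 90000000000 / (4*pi * 483366984192) * 1e9
= 113097.335529 / 6074168666101.76 * 1e9
= 18.6194 nT

18.6194


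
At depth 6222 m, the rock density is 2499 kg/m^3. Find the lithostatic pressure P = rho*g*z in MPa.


P = rho * g * z / 1e6
= 2499 * 9.81 * 6222 / 1e6
= 152533512.18 / 1e6
= 152.5335 MPa

152.5335


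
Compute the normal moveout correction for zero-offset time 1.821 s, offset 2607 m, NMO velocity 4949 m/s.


x/Vnmo = 2607/4949 = 0.526773
(x/Vnmo)^2 = 0.27749
t0^2 = 3.316041
sqrt(3.316041 + 0.27749) = 1.895661
dt = 1.895661 - 1.821 = 0.074661

0.074661


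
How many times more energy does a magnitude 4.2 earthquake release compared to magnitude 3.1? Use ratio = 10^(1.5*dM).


M2 - M1 = 4.2 - 3.1 = 1.1
1.5 * 1.1 = 1.65
ratio = 10^1.65 = 44.67

44.67


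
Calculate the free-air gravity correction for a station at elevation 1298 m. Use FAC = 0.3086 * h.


FAC = 0.3086 * h
= 0.3086 * 1298
= 400.5628 mGal

400.5628


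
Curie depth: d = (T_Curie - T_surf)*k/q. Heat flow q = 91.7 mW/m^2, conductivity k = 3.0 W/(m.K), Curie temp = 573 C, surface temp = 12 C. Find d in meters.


T_Curie - T_surf = 573 - 12 = 561 C
Convert q to W/m^2: 91.7 mW/m^2 = 0.0917 W/m^2
d = 561 * 3.0 / 0.0917 = 18353.33 m

18353.33


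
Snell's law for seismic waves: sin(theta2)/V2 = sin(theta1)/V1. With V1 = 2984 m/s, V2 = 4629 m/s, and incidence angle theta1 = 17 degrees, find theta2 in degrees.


sin(theta1) = sin(17 deg) = 0.292372
sin(theta2) = V2/V1 * sin(theta1) = 4629/2984 * 0.292372 = 0.453548
theta2 = arcsin(0.453548) = 26.9716 degrees

26.9716


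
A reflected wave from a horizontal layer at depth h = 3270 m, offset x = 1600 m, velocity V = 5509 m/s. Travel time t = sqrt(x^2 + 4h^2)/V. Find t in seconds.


x^2 + 4h^2 = 1600^2 + 4*3270^2 = 2560000 + 42771600 = 45331600
sqrt(45331600) = 6732.8746
t = 6732.8746 / 5509 = 1.2222 s

1.2222


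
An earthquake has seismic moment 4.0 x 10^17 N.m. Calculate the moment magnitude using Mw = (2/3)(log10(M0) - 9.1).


log10(M0) = log10(4.0 x 10^17) = 17.6021
Mw = 2/3 * (17.6021 - 9.1)
= 2/3 * 8.5021
= 5.67

5.67


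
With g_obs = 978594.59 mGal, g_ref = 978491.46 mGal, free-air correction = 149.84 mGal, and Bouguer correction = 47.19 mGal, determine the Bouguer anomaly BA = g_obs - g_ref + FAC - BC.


BA = g_obs - g_ref + FAC - BC
= 978594.59 - 978491.46 + 149.84 - 47.19
= 205.78 mGal

205.78


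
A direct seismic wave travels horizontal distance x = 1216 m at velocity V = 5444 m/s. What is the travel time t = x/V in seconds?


t = x / V
= 1216 / 5444
= 0.2234 s

0.2234


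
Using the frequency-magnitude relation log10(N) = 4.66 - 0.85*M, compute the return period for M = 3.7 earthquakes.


log10(N) = 4.66 - 0.85*3.7 = 1.515
N = 10^1.515 = 32.734069
T = 1/N = 1/32.734069 = 0.0305 years

0.0305


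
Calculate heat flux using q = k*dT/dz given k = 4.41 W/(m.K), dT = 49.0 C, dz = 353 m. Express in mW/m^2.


q = k * dT / dz * 1000
= 4.41 * 49.0 / 353 * 1000
= 0.612153 * 1000
= 612.153 mW/m^2

612.153


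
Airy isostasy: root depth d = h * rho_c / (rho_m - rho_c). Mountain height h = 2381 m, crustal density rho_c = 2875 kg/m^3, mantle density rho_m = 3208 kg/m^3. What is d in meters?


rho_m - rho_c = 3208 - 2875 = 333
d = 2381 * 2875 / 333
= 6845375 / 333
= 20556.68 m

20556.68


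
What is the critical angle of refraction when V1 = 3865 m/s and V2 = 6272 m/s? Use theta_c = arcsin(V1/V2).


V1/V2 = 3865/6272 = 0.616231
theta_c = arcsin(0.616231) = 38.0414 degrees

38.0414


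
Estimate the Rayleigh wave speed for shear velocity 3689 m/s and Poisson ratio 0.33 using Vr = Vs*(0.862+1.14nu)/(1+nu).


Numerator factor = 0.862 + 1.14*0.33 = 1.2382
Denominator = 1 + 0.33 = 1.33
Vr = 3689 * 1.2382 / 1.33 = 3434.38 m/s

3434.38


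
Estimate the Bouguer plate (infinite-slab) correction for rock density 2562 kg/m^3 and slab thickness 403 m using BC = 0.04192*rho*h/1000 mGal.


BC = 0.04192 * rho * h / 1000
= 0.04192 * 2562 * 403 / 1000
= 43.2818 mGal

43.2818


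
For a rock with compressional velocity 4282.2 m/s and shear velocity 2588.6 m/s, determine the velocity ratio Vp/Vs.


Vp/Vs = 4282.2 / 2588.6
= 1.6543

1.6543


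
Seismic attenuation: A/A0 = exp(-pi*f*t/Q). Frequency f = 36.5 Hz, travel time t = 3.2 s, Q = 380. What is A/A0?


pi*f*t/Q = pi*36.5*3.2/380 = 0.965626
A/A0 = exp(-0.965626) = 0.380745

0.380745


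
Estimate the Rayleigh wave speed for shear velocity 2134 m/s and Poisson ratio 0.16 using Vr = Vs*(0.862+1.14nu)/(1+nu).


Numerator factor = 0.862 + 1.14*0.16 = 1.0444
Denominator = 1 + 0.16 = 1.16
Vr = 2134 * 1.0444 / 1.16 = 1921.34 m/s

1921.34


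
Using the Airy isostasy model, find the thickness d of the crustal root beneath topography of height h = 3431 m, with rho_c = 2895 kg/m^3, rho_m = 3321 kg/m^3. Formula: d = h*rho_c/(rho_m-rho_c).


rho_m - rho_c = 3321 - 2895 = 426
d = 3431 * 2895 / 426
= 9932745 / 426
= 23316.3 m

23316.3


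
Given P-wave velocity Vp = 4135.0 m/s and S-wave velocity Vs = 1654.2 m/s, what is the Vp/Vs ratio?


Vp/Vs = 4135.0 / 1654.2
= 2.4997

2.4997


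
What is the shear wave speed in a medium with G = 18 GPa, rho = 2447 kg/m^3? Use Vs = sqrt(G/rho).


Convert G to Pa: G = 18e9 Pa
Compute G/rho = 18e9 / 2447 = 7355946.0564
Vs = sqrt(7355946.0564) = 2712.18 m/s

2712.18


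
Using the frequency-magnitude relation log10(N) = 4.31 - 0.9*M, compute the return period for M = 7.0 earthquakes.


log10(N) = 4.31 - 0.9*7.0 = -1.99
N = 10^-1.99 = 0.010233
T = 1/N = 1/0.010233 = 97.7237 years

97.7237


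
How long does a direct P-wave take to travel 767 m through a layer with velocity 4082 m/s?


t = x / V
= 767 / 4082
= 0.1879 s

0.1879


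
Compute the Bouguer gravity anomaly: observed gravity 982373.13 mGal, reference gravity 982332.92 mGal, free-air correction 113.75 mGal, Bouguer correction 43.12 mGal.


BA = g_obs - g_ref + FAC - BC
= 982373.13 - 982332.92 + 113.75 - 43.12
= 110.84 mGal

110.84


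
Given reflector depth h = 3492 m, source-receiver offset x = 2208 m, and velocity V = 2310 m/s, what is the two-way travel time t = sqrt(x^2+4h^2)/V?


x^2 + 4h^2 = 2208^2 + 4*3492^2 = 4875264 + 48776256 = 53651520
sqrt(53651520) = 7324.7198
t = 7324.7198 / 2310 = 3.1709 s

3.1709


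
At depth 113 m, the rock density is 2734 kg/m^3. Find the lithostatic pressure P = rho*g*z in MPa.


P = rho * g * z / 1e6
= 2734 * 9.81 * 113 / 1e6
= 3030721.02 / 1e6
= 3.0307 MPa

3.0307


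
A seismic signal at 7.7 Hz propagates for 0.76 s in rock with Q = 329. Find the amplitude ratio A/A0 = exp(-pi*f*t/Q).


pi*f*t/Q = pi*7.7*0.76/329 = 0.05588
A/A0 = exp(-0.05588) = 0.945652

0.945652


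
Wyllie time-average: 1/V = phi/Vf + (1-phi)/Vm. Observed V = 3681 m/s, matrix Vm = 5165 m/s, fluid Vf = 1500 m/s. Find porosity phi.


1/V - 1/Vm = 1/3681 - 1/5165 = 7.805e-05
1/Vf - 1/Vm = 1/1500 - 1/5165 = 0.00047306
phi = 7.805e-05 / 0.00047306 = 0.165

0.165


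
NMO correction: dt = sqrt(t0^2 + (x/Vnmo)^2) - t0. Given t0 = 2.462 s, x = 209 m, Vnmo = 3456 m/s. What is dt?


x/Vnmo = 209/3456 = 0.060475
(x/Vnmo)^2 = 0.003657
t0^2 = 6.061444
sqrt(6.061444 + 0.003657) = 2.462743
dt = 2.462743 - 2.462 = 0.000743

7.430000e-04


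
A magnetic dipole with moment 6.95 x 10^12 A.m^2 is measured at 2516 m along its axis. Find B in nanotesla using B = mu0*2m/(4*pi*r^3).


m = 6.95 x 10^12 = 6950000000000 A.m^2
2m = 13900000000000 A.m^2
r^3 = 2516^3 = 15926924096
B = (4pi*10^-7) * 13900000000000 / (4*pi * 15926924096) * 1e9
= 17467255.153959 / 200143630937.1 * 1e9
= 87273.5998 nT

87273.5998


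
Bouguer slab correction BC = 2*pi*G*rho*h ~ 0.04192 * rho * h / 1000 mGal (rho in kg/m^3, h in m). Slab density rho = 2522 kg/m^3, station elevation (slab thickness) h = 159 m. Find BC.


BC = 0.04192 * rho * h / 1000
= 0.04192 * 2522 * 159 / 1000
= 16.8098 mGal

16.8098


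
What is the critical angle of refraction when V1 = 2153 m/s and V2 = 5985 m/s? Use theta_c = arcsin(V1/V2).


V1/V2 = 2153/5985 = 0.359733
theta_c = arcsin(0.359733) = 21.0838 degrees

21.0838


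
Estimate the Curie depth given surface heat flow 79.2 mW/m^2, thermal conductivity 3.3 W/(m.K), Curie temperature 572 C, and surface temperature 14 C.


T_Curie - T_surf = 572 - 14 = 558 C
Convert q to W/m^2: 79.2 mW/m^2 = 0.0792 W/m^2
d = 558 * 3.3 / 0.0792 = 23250.0 m

23250.0


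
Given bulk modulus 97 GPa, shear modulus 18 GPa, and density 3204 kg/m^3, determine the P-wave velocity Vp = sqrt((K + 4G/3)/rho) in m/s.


First compute the effective modulus:
K + 4G/3 = 97e9 + 4*18e9/3 = 121000000000.0 Pa
Then divide by density:
121000000000.0 / 3204 = 37765293.3833 Pa/(kg/m^3)
Take the square root:
Vp = sqrt(37765293.3833) = 6145.35 m/s

6145.35


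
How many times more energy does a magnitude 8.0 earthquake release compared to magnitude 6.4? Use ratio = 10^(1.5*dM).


M2 - M1 = 8.0 - 6.4 = 1.6
1.5 * 1.6 = 2.4
ratio = 10^2.4 = 251.19

251.19


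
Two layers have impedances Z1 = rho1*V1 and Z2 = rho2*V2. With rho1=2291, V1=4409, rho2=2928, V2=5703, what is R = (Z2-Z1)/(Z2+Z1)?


Z1 = 2291 * 4409 = 10101019
Z2 = 2928 * 5703 = 16698384
R = (16698384 - 10101019) / (16698384 + 10101019) = 6597365 / 26799403 = 0.2462

0.2462


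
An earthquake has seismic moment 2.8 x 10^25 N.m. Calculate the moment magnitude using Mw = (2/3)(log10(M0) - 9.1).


log10(M0) = log10(2.8 x 10^25) = 25.4472
Mw = 2/3 * (25.4472 - 9.1)
= 2/3 * 16.3472
= 10.9

10.9


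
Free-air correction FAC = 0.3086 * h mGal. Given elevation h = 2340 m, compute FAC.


FAC = 0.3086 * h
= 0.3086 * 2340
= 722.124 mGal

722.124


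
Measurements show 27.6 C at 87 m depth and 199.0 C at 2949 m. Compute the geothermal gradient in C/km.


dT = 199.0 - 27.6 = 171.4 C
dz = 2949 - 87 = 2862 m
gradient = dT/dz * 1000 = 171.4/2862 * 1000 = 59.8882 C/km

59.8882


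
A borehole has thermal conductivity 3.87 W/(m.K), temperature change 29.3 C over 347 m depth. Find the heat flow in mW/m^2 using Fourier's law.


q = k * dT / dz * 1000
= 3.87 * 29.3 / 347 * 1000
= 0.326775 * 1000
= 326.7752 mW/m^2

326.7752


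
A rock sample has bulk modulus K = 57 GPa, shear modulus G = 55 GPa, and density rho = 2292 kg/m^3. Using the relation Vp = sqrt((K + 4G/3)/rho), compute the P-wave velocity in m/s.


First compute the effective modulus:
K + 4G/3 = 57e9 + 4*55e9/3 = 130333333333.33 Pa
Then divide by density:
130333333333.33 / 2292 = 56864456.0791 Pa/(kg/m^3)
Take the square root:
Vp = sqrt(56864456.0791) = 7540.85 m/s

7540.85


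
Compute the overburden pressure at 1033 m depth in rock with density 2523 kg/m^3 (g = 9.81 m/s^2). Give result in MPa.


P = rho * g * z / 1e6
= 2523 * 9.81 * 1033 / 1e6
= 25567400.79 / 1e6
= 25.5674 MPa

25.5674


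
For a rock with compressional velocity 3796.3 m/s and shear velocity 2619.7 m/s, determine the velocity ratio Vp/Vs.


Vp/Vs = 3796.3 / 2619.7
= 1.4491

1.4491


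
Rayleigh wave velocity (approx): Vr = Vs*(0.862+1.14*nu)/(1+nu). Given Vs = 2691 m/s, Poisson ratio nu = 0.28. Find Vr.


Numerator factor = 0.862 + 1.14*0.28 = 1.1812
Denominator = 1 + 0.28 = 1.28
Vr = 2691 * 1.1812 / 1.28 = 2483.29 m/s

2483.29


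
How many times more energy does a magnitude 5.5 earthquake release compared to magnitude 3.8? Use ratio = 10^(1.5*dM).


M2 - M1 = 5.5 - 3.8 = 1.7
1.5 * 1.7 = 2.55
ratio = 10^2.55 = 354.81

354.81


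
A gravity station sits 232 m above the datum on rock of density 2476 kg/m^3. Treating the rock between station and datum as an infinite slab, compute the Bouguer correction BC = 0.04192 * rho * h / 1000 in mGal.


BC = 0.04192 * rho * h / 1000
= 0.04192 * 2476 * 232 / 1000
= 24.0802 mGal

24.0802


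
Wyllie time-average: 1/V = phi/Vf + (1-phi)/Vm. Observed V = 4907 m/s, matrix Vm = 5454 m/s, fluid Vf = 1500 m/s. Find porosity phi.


1/V - 1/Vm = 1/4907 - 1/5454 = 2.044e-05
1/Vf - 1/Vm = 1/1500 - 1/5454 = 0.00048331
phi = 2.044e-05 / 0.00048331 = 0.0423

0.0423
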